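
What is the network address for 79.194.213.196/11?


IP:   01001111.11000010.11010101.11000100
Mask: 11111111.11100000.00000000.00000000
AND operation:
Net:  01001111.11000000.00000000.00000000
Network: 79.192.0.0/11


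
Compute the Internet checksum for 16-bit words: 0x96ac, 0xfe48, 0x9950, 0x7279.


Sum all words (with carry folding):
+ 0x96ac = 0x96ac
+ 0xfe48 = 0x94f5
+ 0x9950 = 0x2e46
+ 0x7279 = 0xa0bf
One's complement: ~0xa0bf
Checksum = 0x5f40


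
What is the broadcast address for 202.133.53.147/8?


Network: 202.0.0.0/8
Host bits = 24
Set all host bits to 1:
Broadcast: 202.255.255.255


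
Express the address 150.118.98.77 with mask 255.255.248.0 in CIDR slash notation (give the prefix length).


Binary: 11111111.11111111.11111000.00000000
Count leading 1s
Prefix: /21


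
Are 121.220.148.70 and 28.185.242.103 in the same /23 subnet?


Mask: 255.255.254.0
121.220.148.70 AND mask = 121.220.148.0
28.185.242.103 AND mask = 28.185.242.0
No, different subnets (121.220.148.0 vs 28.185.242.0)


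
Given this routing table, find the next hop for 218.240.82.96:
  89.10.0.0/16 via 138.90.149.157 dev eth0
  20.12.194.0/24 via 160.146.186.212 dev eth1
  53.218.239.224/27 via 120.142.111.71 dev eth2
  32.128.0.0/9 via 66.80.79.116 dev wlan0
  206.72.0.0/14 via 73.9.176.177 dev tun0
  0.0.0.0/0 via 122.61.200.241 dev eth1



Longest prefix match for 218.240.82.96:
  /16 89.10.0.0: no
  /24 20.12.194.0: no
  /27 53.218.239.224: no
  /9 32.128.0.0: no
  /14 206.72.0.0: no
  /0 0.0.0.0: MATCH
Selected: next-hop 122.61.200.241 via eth1 (matched /0)


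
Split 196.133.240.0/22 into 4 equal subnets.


New prefix = 22 + 2 = 24
Each subnet has 256 addresses
  196.133.240.0/24
  196.133.241.0/24
  196.133.242.0/24
  196.133.243.0/24
Subnets: 196.133.240.0/24, 196.133.241.0/24, 196.133.242.0/24, 196.133.243.0/24


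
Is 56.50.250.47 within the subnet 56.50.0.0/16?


Subnet network: 56.50.0.0
Test IP AND mask: 56.50.0.0
Yes, 56.50.250.47 is in 56.50.0.0/16


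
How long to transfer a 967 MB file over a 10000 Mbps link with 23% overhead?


Effective throughput = 10000 * (1 - 23/100) = 7700 Mbps
File size in Mb = 967 * 8 = 7736 Mb
Time = 7736 / 7700
Time = 1.0047 seconds


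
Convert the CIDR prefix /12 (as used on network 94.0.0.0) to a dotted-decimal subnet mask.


/12 means 12 network bits, 20 host bits
Binary: 11111111111100000000000000000000
Mask: 255.240.0.0


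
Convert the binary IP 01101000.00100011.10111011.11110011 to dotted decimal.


01101000 = 104
00100011 = 35
10111011 = 187
11110011 = 243
IP: 104.35.187.243


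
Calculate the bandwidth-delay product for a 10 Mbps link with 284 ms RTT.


BDP = bandwidth * RTT
= 10 Mbps * 284 ms
= 10 * 1e6 * 284 / 1000 bits
= 2840000 bits
= 355000 bytes
= 346.6797 KB
BDP = 2840000 bits (355000 bytes)


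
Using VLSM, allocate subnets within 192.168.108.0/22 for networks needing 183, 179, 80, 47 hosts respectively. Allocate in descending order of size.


183 hosts -> /24 (254 usable): 192.168.108.0/24
179 hosts -> /24 (254 usable): 192.168.109.0/24
80 hosts -> /25 (126 usable): 192.168.110.0/25
47 hosts -> /26 (62 usable): 192.168.110.128/26
Allocation: 192.168.108.0/24 (183 hosts, 254 usable); 192.168.109.0/24 (179 hosts, 254 usable); 192.168.110.0/25 (80 hosts, 126 usable); 192.168.110.128/26 (47 hosts, 62 usable)


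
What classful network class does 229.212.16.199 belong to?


First octet: 229
Binary: 11100101
1110xxxx -> Class D (224-239)
Class D (multicast), default mask N/A


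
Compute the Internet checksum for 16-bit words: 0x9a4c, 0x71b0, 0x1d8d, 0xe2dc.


Sum all words (with carry folding):
+ 0x9a4c = 0x9a4c
+ 0x71b0 = 0x0bfd
+ 0x1d8d = 0x298a
+ 0xe2dc = 0x0c67
One's complement: ~0x0c67
Checksum = 0xf398


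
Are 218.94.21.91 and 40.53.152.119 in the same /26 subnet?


Mask: 255.255.255.192
218.94.21.91 AND mask = 218.94.21.64
40.53.152.119 AND mask = 40.53.152.64
No, different subnets (218.94.21.64 vs 40.53.152.64)


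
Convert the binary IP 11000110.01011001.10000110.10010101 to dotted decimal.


11000110 = 198
01011001 = 89
10000110 = 134
10010101 = 149
IP: 198.89.134.149


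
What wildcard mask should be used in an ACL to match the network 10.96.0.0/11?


Subnet mask: 255.224.0.0
Wildcard = 255.255.255.255 - subnet mask
255 - 255 = 0
255 - 224 = 31
255 - 0 = 255
255 - 0 = 255
Wildcard: 0.31.255.255


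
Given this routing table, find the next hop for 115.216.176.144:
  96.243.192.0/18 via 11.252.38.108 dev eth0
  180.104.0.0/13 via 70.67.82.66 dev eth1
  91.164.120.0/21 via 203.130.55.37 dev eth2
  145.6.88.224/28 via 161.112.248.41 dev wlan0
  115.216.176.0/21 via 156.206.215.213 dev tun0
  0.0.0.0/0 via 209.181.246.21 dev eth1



Longest prefix match for 115.216.176.144:
  /18 96.243.192.0: no
  /13 180.104.0.0: no
  /21 91.164.120.0: no
  /28 145.6.88.224: no
  /21 115.216.176.0: MATCH
  /0 0.0.0.0: MATCH
Selected: next-hop 156.206.215.213 via tun0 (matched /21)


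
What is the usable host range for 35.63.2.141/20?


Network: 35.63.0.0
Broadcast: 35.63.15.255
First usable = network + 1
Last usable = broadcast - 1
Range: 35.63.0.1 to 35.63.15.254


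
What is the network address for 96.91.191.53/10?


IP:   01100000.01011011.10111111.00110101
Mask: 11111111.11000000.00000000.00000000
AND operation:
Net:  01100000.01000000.00000000.00000000
Network: 96.64.0.0/10


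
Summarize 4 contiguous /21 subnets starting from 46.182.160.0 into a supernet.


Original prefix: /21
Number of subnets: 4 = 2^2
New prefix = 21 - 2 = 19
Supernet: 46.182.160.0/19


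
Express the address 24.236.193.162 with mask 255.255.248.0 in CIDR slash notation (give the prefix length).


Binary: 11111111.11111111.11111000.00000000
Count leading 1s
Prefix: /21


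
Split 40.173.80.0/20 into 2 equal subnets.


New prefix = 20 + 1 = 21
Each subnet has 2048 addresses
  40.173.80.0/21
  40.173.88.0/21
Subnets: 40.173.80.0/21, 40.173.88.0/21


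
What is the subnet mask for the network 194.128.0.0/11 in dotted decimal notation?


/11 means 11 network bits, 21 host bits
Binary: 11111111111000000000000000000000
Mask: 255.224.0.0


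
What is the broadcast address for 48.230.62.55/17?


Network: 48.230.0.0/17
Host bits = 15
Set all host bits to 1:
Broadcast: 48.230.127.255


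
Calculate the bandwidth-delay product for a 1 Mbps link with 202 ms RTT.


BDP = bandwidth * RTT
= 1 Mbps * 202 ms
= 1 * 1e6 * 202 / 1000 bits
= 202000 bits
= 25250 bytes
= 24.6582 KB
BDP = 202000 bits (25250 bytes)


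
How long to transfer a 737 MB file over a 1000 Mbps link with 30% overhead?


Effective throughput = 1000 * (1 - 30/100) = 700 Mbps
File size in Mb = 737 * 8 = 5896 Mb
Time = 5896 / 700
Time = 8.4229 seconds


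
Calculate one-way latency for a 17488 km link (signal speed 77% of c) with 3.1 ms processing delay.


Speed = 0.77 * 3e5 km/s = 231000 km/s
Propagation delay = 17488 / 231000 = 0.0757 s = 75.7056 ms
Processing delay = 3.1 ms
Total one-way latency = 78.8056 ms


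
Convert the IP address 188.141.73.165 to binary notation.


188 = 10111100
141 = 10001101
73 = 01001001
165 = 10100101
Binary: 10111100.10001101.01001001.10100101


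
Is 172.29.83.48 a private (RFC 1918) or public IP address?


RFC 1918 private ranges:
  10.0.0.0/8 (10.0.0.0 - 10.255.255.255)
  172.16.0.0/12 (172.16.0.0 - 172.31.255.255)
  192.168.0.0/16 (192.168.0.0 - 192.168.255.255)
Private (in 172.16.0.0/12)


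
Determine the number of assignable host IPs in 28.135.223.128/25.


Host bits = 32 - 25 = 7
Total addresses = 2^7 = 128
Usable = total - 2 (network and broadcast)
Usable hosts: 126


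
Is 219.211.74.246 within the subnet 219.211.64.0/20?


Subnet network: 219.211.64.0
Test IP AND mask: 219.211.64.0
Yes, 219.211.74.246 is in 219.211.64.0/20


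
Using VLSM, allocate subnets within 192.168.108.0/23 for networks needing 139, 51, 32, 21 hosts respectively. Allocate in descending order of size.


139 hosts -> /24 (254 usable): 192.168.108.0/24
51 hosts -> /26 (62 usable): 192.168.109.0/26
32 hosts -> /26 (62 usable): 192.168.109.64/26
21 hosts -> /27 (30 usable): 192.168.109.128/27
Allocation: 192.168.108.0/24 (139 hosts, 254 usable); 192.168.109.0/26 (51 hosts, 62 usable); 192.168.109.64/26 (32 hosts, 62 usable); 192.168.109.128/27 (21 hosts, 30 usable)


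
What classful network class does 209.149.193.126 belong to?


First octet: 209
Binary: 11010001
110xxxxx -> Class C (192-223)
Class C, default mask 255.255.255.0 (/24)


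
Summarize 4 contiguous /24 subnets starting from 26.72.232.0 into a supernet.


Original prefix: /24
Number of subnets: 4 = 2^2
New prefix = 24 - 2 = 22
Supernet: 26.72.232.0/22


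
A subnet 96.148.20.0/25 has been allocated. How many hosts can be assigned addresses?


Host bits = 32 - 25 = 7
Total addresses = 2^7 = 128
Usable = total - 2 (network and broadcast)
Usable hosts: 126


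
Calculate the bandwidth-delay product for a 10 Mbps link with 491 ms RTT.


BDP = bandwidth * RTT
= 10 Mbps * 491 ms
= 10 * 1e6 * 491 / 1000 bits
= 4910000 bits
= 613750 bytes
= 599.3652 KB
BDP = 4910000 bits (613750 bytes)


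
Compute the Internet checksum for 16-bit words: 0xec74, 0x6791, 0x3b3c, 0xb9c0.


Sum all words (with carry folding):
+ 0xec74 = 0xec74
+ 0x6791 = 0x5406
+ 0x3b3c = 0x8f42
+ 0xb9c0 = 0x4903
One's complement: ~0x4903
Checksum = 0xb6fc


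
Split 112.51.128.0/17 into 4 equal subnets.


New prefix = 17 + 2 = 19
Each subnet has 8192 addresses
  112.51.128.0/19
  112.51.160.0/19
  112.51.192.0/19
  112.51.224.0/19
Subnets: 112.51.128.0/19, 112.51.160.0/19, 112.51.192.0/19, 112.51.224.0/19


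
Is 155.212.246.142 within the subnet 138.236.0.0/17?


Subnet network: 138.236.0.0
Test IP AND mask: 155.212.128.0
No, 155.212.246.142 is not in 138.236.0.0/17


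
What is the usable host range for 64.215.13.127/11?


Network: 64.192.0.0
Broadcast: 64.223.255.255
First usable = network + 1
Last usable = broadcast - 1
Range: 64.192.0.1 to 64.223.255.254


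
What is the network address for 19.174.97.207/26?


IP:   00010011.10101110.01100001.11001111
Mask: 11111111.11111111.11111111.11000000
AND operation:
Net:  00010011.10101110.01100001.11000000
Network: 19.174.97.192/26


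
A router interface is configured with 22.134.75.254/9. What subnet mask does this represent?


/9 means 9 network bits, 23 host bits
Binary: 11111111100000000000000000000000
Mask: 255.128.0.0


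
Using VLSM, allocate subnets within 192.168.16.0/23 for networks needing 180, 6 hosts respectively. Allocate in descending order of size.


180 hosts -> /24 (254 usable): 192.168.16.0/24
6 hosts -> /29 (6 usable): 192.168.17.0/29
Allocation: 192.168.16.0/24 (180 hosts, 254 usable); 192.168.17.0/29 (6 hosts, 6 usable)


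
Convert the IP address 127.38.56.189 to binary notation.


127 = 01111111
38 = 00100110
56 = 00111000
189 = 10111101
Binary: 01111111.00100110.00111000.10111101


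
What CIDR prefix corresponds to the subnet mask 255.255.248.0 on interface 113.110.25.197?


Binary: 11111111.11111111.11111000.00000000
Count leading 1s
Prefix: /21


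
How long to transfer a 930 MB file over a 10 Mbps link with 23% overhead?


Effective throughput = 10 * (1 - 23/100) = 7.7 Mbps
File size in Mb = 930 * 8 = 7440 Mb
Time = 7440 / 7.7
Time = 966.2338 seconds


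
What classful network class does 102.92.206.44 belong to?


First octet: 102
Binary: 01100110
0xxxxxxx -> Class A (1-126)
Class A, default mask 255.0.0.0 (/8)


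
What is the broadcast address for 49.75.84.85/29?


Network: 49.75.84.80/29
Host bits = 3
Set all host bits to 1:
Broadcast: 49.75.84.87


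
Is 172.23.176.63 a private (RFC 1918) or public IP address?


RFC 1918 private ranges:
  10.0.0.0/8 (10.0.0.0 - 10.255.255.255)
  172.16.0.0/12 (172.16.0.0 - 172.31.255.255)
  192.168.0.0/16 (192.168.0.0 - 192.168.255.255)
Private (in 172.16.0.0/12)


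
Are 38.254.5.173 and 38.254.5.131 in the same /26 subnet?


Mask: 255.255.255.192
38.254.5.173 AND mask = 38.254.5.128
38.254.5.131 AND mask = 38.254.5.128
Yes, same subnet (38.254.5.128)


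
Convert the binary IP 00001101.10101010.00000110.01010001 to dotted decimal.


00001101 = 13
10101010 = 170
00000110 = 6
01010001 = 81
IP: 13.170.6.81


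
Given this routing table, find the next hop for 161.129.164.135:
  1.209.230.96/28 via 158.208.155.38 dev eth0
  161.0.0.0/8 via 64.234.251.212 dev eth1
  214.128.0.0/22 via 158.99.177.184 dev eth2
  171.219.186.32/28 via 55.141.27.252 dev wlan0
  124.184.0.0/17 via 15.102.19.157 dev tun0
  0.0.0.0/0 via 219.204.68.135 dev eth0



Longest prefix match for 161.129.164.135:
  /28 1.209.230.96: no
  /8 161.0.0.0: MATCH
  /22 214.128.0.0: no
  /28 171.219.186.32: no
  /17 124.184.0.0: no
  /0 0.0.0.0: MATCH
Selected: next-hop 64.234.251.212 via eth1 (matched /8)


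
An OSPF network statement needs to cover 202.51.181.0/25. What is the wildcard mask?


Subnet mask: 255.255.255.128
Wildcard = 255.255.255.255 - subnet mask
255 - 255 = 0
255 - 255 = 0
255 - 255 = 0
255 - 128 = 127
Wildcard: 0.0.0.127


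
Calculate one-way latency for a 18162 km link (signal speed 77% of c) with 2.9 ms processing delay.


Speed = 0.77 * 3e5 km/s = 231000 km/s
Propagation delay = 18162 / 231000 = 0.0786 s = 78.6234 ms
Processing delay = 2.9 ms
Total one-way latency = 81.5234 ms


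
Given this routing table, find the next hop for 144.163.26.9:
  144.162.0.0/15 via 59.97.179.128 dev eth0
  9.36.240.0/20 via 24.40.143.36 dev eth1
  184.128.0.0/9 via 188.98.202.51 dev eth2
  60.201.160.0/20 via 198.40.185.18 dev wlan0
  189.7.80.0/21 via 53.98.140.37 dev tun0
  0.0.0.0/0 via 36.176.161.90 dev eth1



Longest prefix match for 144.163.26.9:
  /15 144.162.0.0: MATCH
  /20 9.36.240.0: no
  /9 184.128.0.0: no
  /20 60.201.160.0: no
  /21 189.7.80.0: no
  /0 0.0.0.0: MATCH
Selected: next-hop 59.97.179.128 via eth0 (matched /15)


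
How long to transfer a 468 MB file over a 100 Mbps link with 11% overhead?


Effective throughput = 100 * (1 - 11/100) = 89 Mbps
File size in Mb = 468 * 8 = 3744 Mb
Time = 3744 / 89
Time = 42.0674 seconds


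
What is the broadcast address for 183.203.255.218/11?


Network: 183.192.0.0/11
Host bits = 21
Set all host bits to 1:
Broadcast: 183.223.255.255


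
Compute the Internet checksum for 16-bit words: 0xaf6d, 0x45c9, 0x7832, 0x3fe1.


Sum all words (with carry folding):
+ 0xaf6d = 0xaf6d
+ 0x45c9 = 0xf536
+ 0x7832 = 0x6d69
+ 0x3fe1 = 0xad4a
One's complement: ~0xad4a
Checksum = 0x52b5


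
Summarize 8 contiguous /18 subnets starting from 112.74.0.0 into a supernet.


Original prefix: /18
Number of subnets: 8 = 2^3
New prefix = 18 - 3 = 15
Supernet: 112.74.0.0/15


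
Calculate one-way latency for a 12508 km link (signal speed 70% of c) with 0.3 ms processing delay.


Speed = 0.7 * 3e5 km/s = 210000 km/s
Propagation delay = 12508 / 210000 = 0.0596 s = 59.5619 ms
Processing delay = 0.3 ms
Total one-way latency = 59.8619 ms


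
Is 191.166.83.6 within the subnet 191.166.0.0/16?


Subnet network: 191.166.0.0
Test IP AND mask: 191.166.0.0
Yes, 191.166.83.6 is in 191.166.0.0/16


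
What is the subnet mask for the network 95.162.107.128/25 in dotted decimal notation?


/25 means 25 network bits, 7 host bits
Binary: 11111111111111111111111110000000
Mask: 255.255.255.128


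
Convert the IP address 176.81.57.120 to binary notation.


176 = 10110000
81 = 01010001
57 = 00111001
120 = 01111000
Binary: 10110000.01010001.00111001.01111000


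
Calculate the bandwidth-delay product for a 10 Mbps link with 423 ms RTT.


BDP = bandwidth * RTT
= 10 Mbps * 423 ms
= 10 * 1e6 * 423 / 1000 bits
= 4230000 bits
= 528750 bytes
= 516.3574 KB
BDP = 4230000 bits (528750 bytes)


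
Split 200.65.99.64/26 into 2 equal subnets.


New prefix = 26 + 1 = 27
Each subnet has 32 addresses
  200.65.99.64/27
  200.65.99.96/27
Subnets: 200.65.99.64/27, 200.65.99.96/27


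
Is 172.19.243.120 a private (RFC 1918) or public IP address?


RFC 1918 private ranges:
  10.0.0.0/8 (10.0.0.0 - 10.255.255.255)
  172.16.0.0/12 (172.16.0.0 - 172.31.255.255)
  192.168.0.0/16 (192.168.0.0 - 192.168.255.255)
Private (in 172.16.0.0/12)


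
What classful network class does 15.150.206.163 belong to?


First octet: 15
Binary: 00001111
0xxxxxxx -> Class A (1-126)
Class A, default mask 255.0.0.0 (/8)


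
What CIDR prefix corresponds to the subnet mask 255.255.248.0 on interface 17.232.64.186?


Binary: 11111111.11111111.11111000.00000000
Count leading 1s
Prefix: /21


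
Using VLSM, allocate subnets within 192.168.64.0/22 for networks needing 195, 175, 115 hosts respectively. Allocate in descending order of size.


195 hosts -> /24 (254 usable): 192.168.64.0/24
175 hosts -> /24 (254 usable): 192.168.65.0/24
115 hosts -> /25 (126 usable): 192.168.66.0/25
Allocation: 192.168.64.0/24 (195 hosts, 254 usable); 192.168.65.0/24 (175 hosts, 254 usable); 192.168.66.0/25 (115 hosts, 126 usable)


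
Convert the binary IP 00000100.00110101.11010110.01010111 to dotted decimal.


00000100 = 4
00110101 = 53
11010110 = 214
01010111 = 87
IP: 4.53.214.87


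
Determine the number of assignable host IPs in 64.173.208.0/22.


Host bits = 32 - 22 = 10
Total addresses = 2^10 = 1024
Usable = total - 2 (network and broadcast)
Usable hosts: 1022


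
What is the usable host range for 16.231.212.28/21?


Network: 16.231.208.0
Broadcast: 16.231.215.255
First usable = network + 1
Last usable = broadcast - 1
Range: 16.231.208.1 to 16.231.215.254


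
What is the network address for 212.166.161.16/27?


IP:   11010100.10100110.10100001.00010000
Mask: 11111111.11111111.11111111.11100000
AND operation:
Net:  11010100.10100110.10100001.00000000
Network: 212.166.161.0/27


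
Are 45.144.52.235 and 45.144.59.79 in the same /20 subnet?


Mask: 255.255.240.0
45.144.52.235 AND mask = 45.144.48.0
45.144.59.79 AND mask = 45.144.48.0
Yes, same subnet (45.144.48.0)


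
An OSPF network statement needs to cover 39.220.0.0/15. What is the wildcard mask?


Subnet mask: 255.254.0.0
Wildcard = 255.255.255.255 - subnet mask
255 - 255 = 0
255 - 254 = 1
255 - 0 = 255
255 - 0 = 255
Wildcard: 0.1.255.255


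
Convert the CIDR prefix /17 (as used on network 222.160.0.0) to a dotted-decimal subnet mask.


/17 means 17 network bits, 15 host bits
Binary: 11111111111111111000000000000000
Mask: 255.255.128.0


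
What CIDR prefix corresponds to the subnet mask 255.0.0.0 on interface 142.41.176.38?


Binary: 11111111.00000000.00000000.00000000
Count leading 1s
Prefix: /8


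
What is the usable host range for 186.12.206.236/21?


Network: 186.12.200.0
Broadcast: 186.12.207.255
First usable = network + 1
Last usable = broadcast - 1
Range: 186.12.200.1 to 186.12.207.254


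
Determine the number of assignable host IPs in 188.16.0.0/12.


Host bits = 32 - 12 = 20
Total addresses = 2^20 = 1048576
Usable = total - 2 (network and broadcast)
Usable hosts: 1048574


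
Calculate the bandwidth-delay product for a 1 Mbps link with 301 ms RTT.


BDP = bandwidth * RTT
= 1 Mbps * 301 ms
= 1 * 1e6 * 301 / 1000 bits
= 301000 bits
= 37625 bytes
= 36.7432 KB
BDP = 301000 bits (37625 bytes)


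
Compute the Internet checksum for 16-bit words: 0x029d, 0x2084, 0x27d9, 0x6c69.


Sum all words (with carry folding):
+ 0x029d = 0x029d
+ 0x2084 = 0x2321
+ 0x27d9 = 0x4afa
+ 0x6c69 = 0xb763
One's complement: ~0xb763
Checksum = 0x489c


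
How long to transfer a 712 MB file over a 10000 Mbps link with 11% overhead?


Effective throughput = 10000 * (1 - 11/100) = 8900 Mbps
File size in Mb = 712 * 8 = 5696 Mb
Time = 5696 / 8900
Time = 0.64 seconds


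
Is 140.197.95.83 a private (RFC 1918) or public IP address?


RFC 1918 private ranges:
  10.0.0.0/8 (10.0.0.0 - 10.255.255.255)
  172.16.0.0/12 (172.16.0.0 - 172.31.255.255)
  192.168.0.0/16 (192.168.0.0 - 192.168.255.255)
Public (not in any RFC 1918 range)


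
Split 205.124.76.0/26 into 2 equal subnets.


New prefix = 26 + 1 = 27
Each subnet has 32 addresses
  205.124.76.0/27
  205.124.76.32/27
Subnets: 205.124.76.0/27, 205.124.76.32/27


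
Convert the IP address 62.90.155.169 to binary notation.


62 = 00111110
90 = 01011010
155 = 10011011
169 = 10101001
Binary: 00111110.01011010.10011011.10101001


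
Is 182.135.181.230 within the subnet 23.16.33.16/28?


Subnet network: 23.16.33.16
Test IP AND mask: 182.135.181.224
No, 182.135.181.230 is not in 23.16.33.16/28


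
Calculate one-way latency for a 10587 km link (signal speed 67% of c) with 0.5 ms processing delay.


Speed = 0.67 * 3e5 km/s = 201000 km/s
Propagation delay = 10587 / 201000 = 0.0527 s = 52.6716 ms
Processing delay = 0.5 ms
Total one-way latency = 53.1716 ms


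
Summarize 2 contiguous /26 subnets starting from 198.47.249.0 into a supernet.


Original prefix: /26
Number of subnets: 2 = 2^1
New prefix = 26 - 1 = 25
Supernet: 198.47.249.0/25


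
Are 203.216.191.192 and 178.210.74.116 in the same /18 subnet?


Mask: 255.255.192.0
203.216.191.192 AND mask = 203.216.128.0
178.210.74.116 AND mask = 178.210.64.0
No, different subnets (203.216.128.0 vs 178.210.64.0)


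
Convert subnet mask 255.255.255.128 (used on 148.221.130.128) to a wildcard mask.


Subnet mask: 255.255.255.128
Wildcard = 255.255.255.255 - subnet mask
255 - 255 = 0
255 - 255 = 0
255 - 255 = 0
255 - 128 = 127
Wildcard: 0.0.0.127


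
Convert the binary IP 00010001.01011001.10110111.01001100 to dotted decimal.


00010001 = 17
01011001 = 89
10110111 = 183
01001100 = 76
IP: 17.89.183.76


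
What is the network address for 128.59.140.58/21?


IP:   10000000.00111011.10001100.00111010
Mask: 11111111.11111111.11111000.00000000
AND operation:
Net:  10000000.00111011.10001000.00000000
Network: 128.59.136.0/21


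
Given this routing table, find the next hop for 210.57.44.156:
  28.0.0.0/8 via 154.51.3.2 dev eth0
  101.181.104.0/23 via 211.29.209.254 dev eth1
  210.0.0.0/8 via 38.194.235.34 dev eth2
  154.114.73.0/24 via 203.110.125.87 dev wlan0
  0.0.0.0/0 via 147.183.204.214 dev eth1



Longest prefix match for 210.57.44.156:
  /8 28.0.0.0: no
  /23 101.181.104.0: no
  /8 210.0.0.0: MATCH
  /24 154.114.73.0: no
  /0 0.0.0.0: MATCH
Selected: next-hop 38.194.235.34 via eth2 (matched /8)


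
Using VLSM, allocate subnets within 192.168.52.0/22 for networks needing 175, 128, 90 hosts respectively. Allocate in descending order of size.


175 hosts -> /24 (254 usable): 192.168.52.0/24
128 hosts -> /24 (254 usable): 192.168.53.0/24
90 hosts -> /25 (126 usable): 192.168.54.0/25
Allocation: 192.168.52.0/24 (175 hosts, 254 usable); 192.168.53.0/24 (128 hosts, 254 usable); 192.168.54.0/25 (90 hosts, 126 usable)


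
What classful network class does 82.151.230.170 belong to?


First octet: 82
Binary: 01010010
0xxxxxxx -> Class A (1-126)
Class A, default mask 255.0.0.0 (/8)


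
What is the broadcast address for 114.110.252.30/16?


Network: 114.110.0.0/16
Host bits = 16
Set all host bits to 1:
Broadcast: 114.110.255.255


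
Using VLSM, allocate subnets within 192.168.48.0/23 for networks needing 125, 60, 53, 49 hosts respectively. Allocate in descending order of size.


125 hosts -> /25 (126 usable): 192.168.48.0/25
60 hosts -> /26 (62 usable): 192.168.48.128/26
53 hosts -> /26 (62 usable): 192.168.48.192/26
49 hosts -> /26 (62 usable): 192.168.49.0/26
Allocation: 192.168.48.0/25 (125 hosts, 126 usable); 192.168.48.128/26 (60 hosts, 62 usable); 192.168.48.192/26 (53 hosts, 62 usable); 192.168.49.0/26 (49 hosts, 62 usable)


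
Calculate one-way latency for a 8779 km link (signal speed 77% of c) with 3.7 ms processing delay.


Speed = 0.77 * 3e5 km/s = 231000 km/s
Propagation delay = 8779 / 231000 = 0.038 s = 38.0043 ms
Processing delay = 3.7 ms
Total one-way latency = 41.7043 ms


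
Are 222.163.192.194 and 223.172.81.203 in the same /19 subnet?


Mask: 255.255.224.0
222.163.192.194 AND mask = 222.163.192.0
223.172.81.203 AND mask = 223.172.64.0
No, different subnets (222.163.192.0 vs 223.172.64.0)


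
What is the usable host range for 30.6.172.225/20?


Network: 30.6.160.0
Broadcast: 30.6.175.255
First usable = network + 1
Last usable = broadcast - 1
Range: 30.6.160.1 to 30.6.175.254


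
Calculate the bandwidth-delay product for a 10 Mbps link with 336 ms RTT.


BDP = bandwidth * RTT
= 10 Mbps * 336 ms
= 10 * 1e6 * 336 / 1000 bits
= 3360000 bits
= 420000 bytes
= 410.1562 KB
BDP = 3360000 bits (420000 bytes)


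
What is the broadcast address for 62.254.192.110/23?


Network: 62.254.192.0/23
Host bits = 9
Set all host bits to 1:
Broadcast: 62.254.193.255


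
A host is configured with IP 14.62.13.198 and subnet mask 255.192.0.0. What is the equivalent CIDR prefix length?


Binary: 11111111.11000000.00000000.00000000
Count leading 1s
Prefix: /10


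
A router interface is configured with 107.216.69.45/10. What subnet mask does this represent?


/10 means 10 network bits, 22 host bits
Binary: 11111111110000000000000000000000
Mask: 255.192.0.0


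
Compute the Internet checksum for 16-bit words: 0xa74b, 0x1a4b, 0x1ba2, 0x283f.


Sum all words (with carry folding):
+ 0xa74b = 0xa74b
+ 0x1a4b = 0xc196
+ 0x1ba2 = 0xdd38
+ 0x283f = 0x0578
One's complement: ~0x0578
Checksum = 0xfa87


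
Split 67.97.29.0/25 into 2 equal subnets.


New prefix = 25 + 1 = 26
Each subnet has 64 addresses
  67.97.29.0/26
  67.97.29.64/26
Subnets: 67.97.29.0/26, 67.97.29.64/26


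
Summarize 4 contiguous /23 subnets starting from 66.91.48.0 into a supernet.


Original prefix: /23
Number of subnets: 4 = 2^2
New prefix = 23 - 2 = 21
Supernet: 66.91.48.0/21


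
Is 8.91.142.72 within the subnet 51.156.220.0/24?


Subnet network: 51.156.220.0
Test IP AND mask: 8.91.142.0
No, 8.91.142.72 is not in 51.156.220.0/24


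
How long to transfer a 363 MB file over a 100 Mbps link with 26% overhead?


Effective throughput = 100 * (1 - 26/100) = 74 Mbps
File size in Mb = 363 * 8 = 2904 Mb
Time = 2904 / 74
Time = 39.2432 seconds


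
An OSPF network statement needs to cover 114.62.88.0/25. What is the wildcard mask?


Subnet mask: 255.255.255.128
Wildcard = 255.255.255.255 - subnet mask
255 - 255 = 0
255 - 255 = 0
255 - 255 = 0
255 - 128 = 127
Wildcard: 0.0.0.127


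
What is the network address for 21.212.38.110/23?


IP:   00010101.11010100.00100110.01101110
Mask: 11111111.11111111.11111110.00000000
AND operation:
Net:  00010101.11010100.00100110.00000000
Network: 21.212.38.0/23


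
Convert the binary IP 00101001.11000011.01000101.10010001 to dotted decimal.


00101001 = 41
11000011 = 195
01000101 = 69
10010001 = 145
IP: 41.195.69.145


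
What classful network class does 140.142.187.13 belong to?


First octet: 140
Binary: 10001100
10xxxxxx -> Class B (128-191)
Class B, default mask 255.255.0.0 (/16)


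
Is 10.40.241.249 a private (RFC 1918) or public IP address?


RFC 1918 private ranges:
  10.0.0.0/8 (10.0.0.0 - 10.255.255.255)
  172.16.0.0/12 (172.16.0.0 - 172.31.255.255)
  192.168.0.0/16 (192.168.0.0 - 192.168.255.255)
Private (in 10.0.0.0/8)


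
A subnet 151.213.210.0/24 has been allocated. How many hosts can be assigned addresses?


Host bits = 32 - 24 = 8
Total addresses = 2^8 = 256
Usable = total - 2 (network and broadcast)
Usable hosts: 254


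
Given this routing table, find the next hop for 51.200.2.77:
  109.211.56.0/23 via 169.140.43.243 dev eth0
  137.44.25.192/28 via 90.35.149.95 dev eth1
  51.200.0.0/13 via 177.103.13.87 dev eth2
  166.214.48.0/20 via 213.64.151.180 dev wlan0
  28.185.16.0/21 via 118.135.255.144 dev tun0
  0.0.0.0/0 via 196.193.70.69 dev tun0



Longest prefix match for 51.200.2.77:
  /23 109.211.56.0: no
  /28 137.44.25.192: no
  /13 51.200.0.0: MATCH
  /20 166.214.48.0: no
  /21 28.185.16.0: no
  /0 0.0.0.0: MATCH
Selected: next-hop 177.103.13.87 via eth2 (matched /13)


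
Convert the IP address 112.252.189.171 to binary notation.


112 = 01110000
252 = 11111100
189 = 10111101
171 = 10101011
Binary: 01110000.11111100.10111101.10101011


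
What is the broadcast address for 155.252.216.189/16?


Network: 155.252.0.0/16
Host bits = 16
Set all host bits to 1:
Broadcast: 155.252.255.255


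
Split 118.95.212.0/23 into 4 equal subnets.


New prefix = 23 + 2 = 25
Each subnet has 128 addresses
  118.95.212.0/25
  118.95.212.128/25
  118.95.213.0/25
  118.95.213.128/25
Subnets: 118.95.212.0/25, 118.95.212.128/25, 118.95.213.0/25, 118.95.213.128/25


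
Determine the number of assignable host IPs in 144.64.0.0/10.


Host bits = 32 - 10 = 22
Total addresses = 2^22 = 4194304
Usable = total - 2 (network and broadcast)
Usable hosts: 4194302


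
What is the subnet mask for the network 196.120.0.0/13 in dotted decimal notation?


/13 means 13 network bits, 19 host bits
Binary: 11111111111110000000000000000000
Mask: 255.248.0.0


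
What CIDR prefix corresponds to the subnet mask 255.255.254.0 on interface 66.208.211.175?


Binary: 11111111.11111111.11111110.00000000
Count leading 1s
Prefix: /23


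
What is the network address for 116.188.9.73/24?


IP:   01110100.10111100.00001001.01001001
Mask: 11111111.11111111.11111111.00000000
AND operation:
Net:  01110100.10111100.00001001.00000000
Network: 116.188.9.0/24


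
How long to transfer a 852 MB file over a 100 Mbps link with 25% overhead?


Effective throughput = 100 * (1 - 25/100) = 75 Mbps
File size in Mb = 852 * 8 = 6816 Mb
Time = 6816 / 75
Time = 90.88 seconds


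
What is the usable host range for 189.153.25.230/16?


Network: 189.153.0.0
Broadcast: 189.153.255.255
First usable = network + 1
Last usable = broadcast - 1
Range: 189.153.0.1 to 189.153.255.254


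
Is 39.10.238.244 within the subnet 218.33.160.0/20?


Subnet network: 218.33.160.0
Test IP AND mask: 39.10.224.0
No, 39.10.238.244 is not in 218.33.160.0/20


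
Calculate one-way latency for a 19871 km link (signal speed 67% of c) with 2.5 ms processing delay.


Speed = 0.67 * 3e5 km/s = 201000 km/s
Propagation delay = 19871 / 201000 = 0.0989 s = 98.8607 ms
Processing delay = 2.5 ms
Total one-way latency = 101.3607 ms


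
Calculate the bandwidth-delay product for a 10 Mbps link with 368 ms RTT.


BDP = bandwidth * RTT
= 10 Mbps * 368 ms
= 10 * 1e6 * 368 / 1000 bits
= 3680000 bits
= 460000 bytes
= 449.2188 KB
BDP = 3680000 bits (460000 bytes)


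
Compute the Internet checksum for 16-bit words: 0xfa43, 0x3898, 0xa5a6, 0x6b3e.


Sum all words (with carry folding):
+ 0xfa43 = 0xfa43
+ 0x3898 = 0x32dc
+ 0xa5a6 = 0xd882
+ 0x6b3e = 0x43c1
One's complement: ~0x43c1
Checksum = 0xbc3e


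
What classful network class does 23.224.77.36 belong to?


First octet: 23
Binary: 00010111
0xxxxxxx -> Class A (1-126)
Class A, default mask 255.0.0.0 (/8)


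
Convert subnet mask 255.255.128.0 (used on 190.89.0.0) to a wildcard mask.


Subnet mask: 255.255.128.0
Wildcard = 255.255.255.255 - subnet mask
255 - 255 = 0
255 - 255 = 0
255 - 128 = 127
255 - 0 = 255
Wildcard: 0.0.127.255


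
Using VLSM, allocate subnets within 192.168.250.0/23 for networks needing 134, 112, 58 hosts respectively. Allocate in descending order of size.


134 hosts -> /24 (254 usable): 192.168.250.0/24
112 hosts -> /25 (126 usable): 192.168.251.0/25
58 hosts -> /26 (62 usable): 192.168.251.128/26
Allocation: 192.168.250.0/24 (134 hosts, 254 usable); 192.168.251.0/25 (112 hosts, 126 usable); 192.168.251.128/26 (58 hosts, 62 usable)


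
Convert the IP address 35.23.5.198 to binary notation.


35 = 00100011
23 = 00010111
5 = 00000101
198 = 11000110
Binary: 00100011.00010111.00000101.11000110


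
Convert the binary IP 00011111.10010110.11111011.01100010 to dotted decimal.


00011111 = 31
10010110 = 150
11111011 = 251
01100010 = 98
IP: 31.150.251.98


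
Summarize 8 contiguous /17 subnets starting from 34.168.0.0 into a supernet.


Original prefix: /17
Number of subnets: 8 = 2^3
New prefix = 17 - 3 = 14
Supernet: 34.168.0.0/14


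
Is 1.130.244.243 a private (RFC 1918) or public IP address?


RFC 1918 private ranges:
  10.0.0.0/8 (10.0.0.0 - 10.255.255.255)
  172.16.0.0/12 (172.16.0.0 - 172.31.255.255)
  192.168.0.0/16 (192.168.0.0 - 192.168.255.255)
Public (not in any RFC 1918 range)


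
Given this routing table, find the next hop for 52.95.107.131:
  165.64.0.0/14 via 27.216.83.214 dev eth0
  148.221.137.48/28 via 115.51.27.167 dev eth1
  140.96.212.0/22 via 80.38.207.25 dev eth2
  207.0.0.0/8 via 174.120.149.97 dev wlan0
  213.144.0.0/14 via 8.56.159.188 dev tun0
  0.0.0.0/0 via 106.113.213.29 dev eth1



Longest prefix match for 52.95.107.131:
  /14 165.64.0.0: no
  /28 148.221.137.48: no
  /22 140.96.212.0: no
  /8 207.0.0.0: no
  /14 213.144.0.0: no
  /0 0.0.0.0: MATCH
Selected: next-hop 106.113.213.29 via eth1 (matched /0)


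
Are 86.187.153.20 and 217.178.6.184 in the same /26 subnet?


Mask: 255.255.255.192
86.187.153.20 AND mask = 86.187.153.0
217.178.6.184 AND mask = 217.178.6.128
No, different subnets (86.187.153.0 vs 217.178.6.128)


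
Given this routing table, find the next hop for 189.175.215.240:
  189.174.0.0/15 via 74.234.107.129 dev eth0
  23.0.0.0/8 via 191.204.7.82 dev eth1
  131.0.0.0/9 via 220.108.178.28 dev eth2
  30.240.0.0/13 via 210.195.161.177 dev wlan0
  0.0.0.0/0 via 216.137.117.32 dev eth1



Longest prefix match for 189.175.215.240:
  /15 189.174.0.0: MATCH
  /8 23.0.0.0: no
  /9 131.0.0.0: no
  /13 30.240.0.0: no
  /0 0.0.0.0: MATCH
Selected: next-hop 74.234.107.129 via eth0 (matched /15)


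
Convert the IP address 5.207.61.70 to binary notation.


5 = 00000101
207 = 11001111
61 = 00111101
70 = 01000110
Binary: 00000101.11001111.00111101.01000110


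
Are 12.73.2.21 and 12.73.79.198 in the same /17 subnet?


Mask: 255.255.128.0
12.73.2.21 AND mask = 12.73.0.0
12.73.79.198 AND mask = 12.73.0.0
Yes, same subnet (12.73.0.0)


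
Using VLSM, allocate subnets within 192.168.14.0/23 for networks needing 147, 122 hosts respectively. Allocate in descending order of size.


147 hosts -> /24 (254 usable): 192.168.14.0/24
122 hosts -> /25 (126 usable): 192.168.15.0/25
Allocation: 192.168.14.0/24 (147 hosts, 254 usable); 192.168.15.0/25 (122 hosts, 126 usable)


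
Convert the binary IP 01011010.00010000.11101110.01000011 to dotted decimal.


01011010 = 90
00010000 = 16
11101110 = 238
01000011 = 67
IP: 90.16.238.67


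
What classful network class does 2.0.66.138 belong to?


First octet: 2
Binary: 00000010
0xxxxxxx -> Class A (1-126)
Class A, default mask 255.0.0.0 (/8)


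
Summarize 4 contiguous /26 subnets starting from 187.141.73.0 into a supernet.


Original prefix: /26
Number of subnets: 4 = 2^2
New prefix = 26 - 2 = 24
Supernet: 187.141.73.0/24


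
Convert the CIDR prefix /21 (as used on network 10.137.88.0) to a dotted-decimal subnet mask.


/21 means 21 network bits, 11 host bits
Binary: 11111111111111111111100000000000
Mask: 255.255.248.0


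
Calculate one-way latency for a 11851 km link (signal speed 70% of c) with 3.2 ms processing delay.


Speed = 0.7 * 3e5 km/s = 210000 km/s
Propagation delay = 11851 / 210000 = 0.0564 s = 56.4333 ms
Processing delay = 3.2 ms
Total one-way latency = 59.6333 ms


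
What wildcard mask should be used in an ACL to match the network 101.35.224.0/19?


Subnet mask: 255.255.224.0
Wildcard = 255.255.255.255 - subnet mask
255 - 255 = 0
255 - 255 = 0
255 - 224 = 31
255 - 0 = 255
Wildcard: 0.0.31.255


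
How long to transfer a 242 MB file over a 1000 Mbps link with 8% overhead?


Effective throughput = 1000 * (1 - 8/100) = 920 Mbps
File size in Mb = 242 * 8 = 1936 Mb
Time = 1936 / 920
Time = 2.1043 seconds


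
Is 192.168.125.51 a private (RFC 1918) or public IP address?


RFC 1918 private ranges:
  10.0.0.0/8 (10.0.0.0 - 10.255.255.255)
  172.16.0.0/12 (172.16.0.0 - 172.31.255.255)
  192.168.0.0/16 (192.168.0.0 - 192.168.255.255)
Private (in 192.168.0.0/16)


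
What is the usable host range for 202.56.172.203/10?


Network: 202.0.0.0
Broadcast: 202.63.255.255
First usable = network + 1
Last usable = broadcast - 1
Range: 202.0.0.1 to 202.63.255.254


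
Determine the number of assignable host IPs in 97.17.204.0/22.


Host bits = 32 - 22 = 10
Total addresses = 2^10 = 1024
Usable = total - 2 (network and broadcast)
Usable hosts: 1022


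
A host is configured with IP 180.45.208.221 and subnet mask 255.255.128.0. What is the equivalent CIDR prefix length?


Binary: 11111111.11111111.10000000.00000000
Count leading 1s
Prefix: /17


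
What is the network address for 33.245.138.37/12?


IP:   00100001.11110101.10001010.00100101
Mask: 11111111.11110000.00000000.00000000
AND operation:
Net:  00100001.11110000.00000000.00000000
Network: 33.240.0.0/12


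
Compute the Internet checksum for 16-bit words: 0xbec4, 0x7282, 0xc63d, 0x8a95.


Sum all words (with carry folding):
+ 0xbec4 = 0xbec4
+ 0x7282 = 0x3147
+ 0xc63d = 0xf784
+ 0x8a95 = 0x821a
One's complement: ~0x821a
Checksum = 0x7de5


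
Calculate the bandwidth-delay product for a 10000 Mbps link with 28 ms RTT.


BDP = bandwidth * RTT
= 10000 Mbps * 28 ms
= 10000 * 1e6 * 28 / 1000 bits
= 280000000 bits
= 35000000 bytes
= 34179.6875 KB
BDP = 280000000 bits (35000000 bytes)


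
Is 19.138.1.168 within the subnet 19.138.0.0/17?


Subnet network: 19.138.0.0
Test IP AND mask: 19.138.0.0
Yes, 19.138.1.168 is in 19.138.0.0/17


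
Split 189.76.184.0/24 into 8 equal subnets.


New prefix = 24 + 3 = 27
Each subnet has 32 addresses
  189.76.184.0/27
  189.76.184.32/27
  189.76.184.64/27
  189.76.184.96/27
  189.76.184.128/27
  189.76.184.160/27
  189.76.184.192/27
  189.76.184.224/27
Subnets: 189.76.184.0/27, 189.76.184.32/27, 189.76.184.64/27, 189.76.184.96/27, 189.76.184.128/27, 189.76.184.160/27, 189.76.184.192/27, 189.76.184.224/27


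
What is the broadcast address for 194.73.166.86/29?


Network: 194.73.166.80/29
Host bits = 3
Set all host bits to 1:
Broadcast: 194.73.166.87


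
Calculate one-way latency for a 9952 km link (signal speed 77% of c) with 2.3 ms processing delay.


Speed = 0.77 * 3e5 km/s = 231000 km/s
Propagation delay = 9952 / 231000 = 0.0431 s = 43.0823 ms
Processing delay = 2.3 ms
Total one-way latency = 45.3823 ms


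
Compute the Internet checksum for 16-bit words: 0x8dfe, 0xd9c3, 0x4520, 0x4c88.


Sum all words (with carry folding):
+ 0x8dfe = 0x8dfe
+ 0xd9c3 = 0x67c2
+ 0x4520 = 0xace2
+ 0x4c88 = 0xf96a
One's complement: ~0xf96a
Checksum = 0x0695


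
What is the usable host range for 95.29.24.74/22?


Network: 95.29.24.0
Broadcast: 95.29.27.255
First usable = network + 1
Last usable = broadcast - 1
Range: 95.29.24.1 to 95.29.27.254


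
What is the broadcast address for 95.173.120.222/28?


Network: 95.173.120.208/28
Host bits = 4
Set all host bits to 1:
Broadcast: 95.173.120.223


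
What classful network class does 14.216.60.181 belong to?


First octet: 14
Binary: 00001110
0xxxxxxx -> Class A (1-126)
Class A, default mask 255.0.0.0 (/8)


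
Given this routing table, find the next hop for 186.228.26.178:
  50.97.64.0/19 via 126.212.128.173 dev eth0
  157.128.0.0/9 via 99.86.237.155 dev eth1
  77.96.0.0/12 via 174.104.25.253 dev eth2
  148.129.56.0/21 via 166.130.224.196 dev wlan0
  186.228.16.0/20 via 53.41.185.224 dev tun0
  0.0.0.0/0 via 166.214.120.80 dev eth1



Longest prefix match for 186.228.26.178:
  /19 50.97.64.0: no
  /9 157.128.0.0: no
  /12 77.96.0.0: no
  /21 148.129.56.0: no
  /20 186.228.16.0: MATCH
  /0 0.0.0.0: MATCH
Selected: next-hop 53.41.185.224 via tun0 (matched /20)


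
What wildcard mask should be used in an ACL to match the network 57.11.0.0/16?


Subnet mask: 255.255.0.0
Wildcard = 255.255.255.255 - subnet mask
255 - 255 = 0
255 - 255 = 0
255 - 0 = 255
255 - 0 = 255
Wildcard: 0.0.255.255
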